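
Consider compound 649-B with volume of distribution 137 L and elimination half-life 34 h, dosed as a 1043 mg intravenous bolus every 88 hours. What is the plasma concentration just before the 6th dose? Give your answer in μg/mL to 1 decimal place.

f = (1/2)^(τ/t½) = (1/2)^(88/34) ≈ 0.1663.
C₀ = D/Vd = 1043/137 ≈ 7.613 μg/mL.
Before the 6th dose, 5 doses have been given. Superposition: Cmin = C₀·(f + f² + … + f^5).
≈ 7.613 × (0.1663 + 0.0277 + 0.0046 + 0.0008 + 0.0001) ≈ 7.613 × 0.1995 ≈ 1.519 μg/mL.

1.5 μg/mL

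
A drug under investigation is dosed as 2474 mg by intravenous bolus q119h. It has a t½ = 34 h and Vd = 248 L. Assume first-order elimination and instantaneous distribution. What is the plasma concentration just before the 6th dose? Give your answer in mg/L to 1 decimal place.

1.0 mg/L

f = (1/2)^(τ/t½) = (1/2)^(119/34) ≈ 0.0884.
C₀ = D/Vd = 2474/248 ≈ 9.976 mg/L.
Before the 6th dose, 5 doses have been given. Superposition: Cmin = C₀·(f + f² + … + f^5).
≈ 9.976 × (0.0884 + 0.0078 + 0.0007 + 0.0001 + 0.0000) ≈ 9.976 × 0.0970 ≈ 0.968 mg/L.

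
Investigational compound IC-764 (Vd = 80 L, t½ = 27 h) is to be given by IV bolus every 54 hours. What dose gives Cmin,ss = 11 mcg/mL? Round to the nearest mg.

τ/t½ = 54/27 ≈ 2, so f = (1/2)^(54/27) ≈ 0.250000.
Cmin,ss = (D/Vd)·f/(1−f), so D = Cmin,ss·Vd·(1−f)/f.
D = 11 × 80 × (1−f)/f ≈ 11 × 80 × 3.00000 ≈ 2640.00 mg.

2640 mg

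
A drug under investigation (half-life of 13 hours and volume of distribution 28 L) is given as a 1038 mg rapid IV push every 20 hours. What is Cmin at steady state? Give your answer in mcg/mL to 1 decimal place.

τ/t½ = 20/13 ≈ 1.5385, so fraction remaining f = (1/2)^(20/13) ≈ 0.3443.
Accumulation ratio R = 1/(1 − f) ≈ 1/0.6557 ≈ 1.5251.
Single-dose peak C₀ = D/Vd = 1038/28 ≈ 37.071 mcg/mL.
Cmax,ss = C₀/(1 − f) ≈ 37.071/0.6557 ≈ 56.537 mcg/mL.
One interval later, Cmin,ss = Cmax,ss·e^(−kτ) ≈ 56.537 × 0.3443 ≈ 19.466 mcg/mL.

19.5 mcg/mL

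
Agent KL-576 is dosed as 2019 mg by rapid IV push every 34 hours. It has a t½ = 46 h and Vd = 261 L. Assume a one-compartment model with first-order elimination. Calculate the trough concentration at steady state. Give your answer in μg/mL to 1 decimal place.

Over one 34-h interval, 34/46 ≈ 0.73913 half-lives elapse, leaving f ≈ 0.5991 of each dose.
Accumulation ratio R = 1/(1 − f) ≈ 1/0.4009 ≈ 2.4944.
Single-dose peak C₀ = D/Vd = 2019/261 ≈ 7.736 μg/mL.
Cmax,ss = C₀/(1 − f) ≈ 7.736/0.4009 ≈ 19.297 μg/mL.
Steady-state trough Cmin,ss = Cmax,ss·f ≈ 19.297 × 0.5991 ≈ 11.561 μg/mL.

11.6 μg/mL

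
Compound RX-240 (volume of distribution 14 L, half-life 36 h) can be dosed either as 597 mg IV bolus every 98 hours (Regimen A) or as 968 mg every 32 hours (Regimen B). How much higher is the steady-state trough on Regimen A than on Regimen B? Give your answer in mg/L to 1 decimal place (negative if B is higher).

-73.6 mg/L

Regimen A: f = (1/2)^(98/36) ≈ 0.1515; Cmin,ss = (597/14)·f/(1−f) ≈ 7.614 mg/L.
Regimen B: f = (1/2)^(32/36) ≈ 0.5400; Cmin,ss = (968/14)·f/(1−f) ≈ 81.168 mg/L.
Difference ≈ 7.614 − 81.168 ≈ -73.554 mg/L.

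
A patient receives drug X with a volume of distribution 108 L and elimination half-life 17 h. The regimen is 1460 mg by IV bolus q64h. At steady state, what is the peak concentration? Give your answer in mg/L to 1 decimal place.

τ/t½ = 64/17 ≈ 3.7647, so fraction remaining f = (1/2)^(64/17) ≈ 0.0736.
At steady state, accumulation factor R = 1/(1 − e^(−kτ)) ≈ 1.0794.
Each bolus raises the concentration by D/Vd = 1460/108 ≈ 13.519 mg/L.
Steady-state peak Cmax,ss = C₀·R ≈ 13.519 × 1.0794 ≈ 14.592 mg/L.

14.6 mg/L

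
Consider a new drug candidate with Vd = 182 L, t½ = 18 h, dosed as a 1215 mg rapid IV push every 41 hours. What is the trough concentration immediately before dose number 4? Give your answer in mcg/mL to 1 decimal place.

f = (1/2)^(τ/t½) = (1/2)^(41/18) ≈ 0.2062.
C₀ = D/Vd = 1215/182 ≈ 6.676 mcg/mL.
Before the 4th dose, 3 doses have been given. Superposition: Cmin = C₀·(f + f² + … + f^3).
≈ 6.676 × (0.2062 + 0.0425 + 0.0088) ≈ 6.676 × 0.2575 ≈ 1.719 mcg/mL.

1.7 mcg/mL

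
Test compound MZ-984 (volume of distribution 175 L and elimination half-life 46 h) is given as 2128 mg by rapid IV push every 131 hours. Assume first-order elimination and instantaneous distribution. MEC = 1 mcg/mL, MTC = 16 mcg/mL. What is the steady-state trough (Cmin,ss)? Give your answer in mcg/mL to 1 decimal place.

τ/t½ = 131/46 ≈ 2.8478, so fraction remaining f = (1/2)^(131/46) ≈ 0.1389.
Accumulation ratio R = 1/(1 − f) ≈ 1/0.8611 ≈ 1.1613.
Each bolus raises the concentration by D/Vd = 2128/175 ≈ 12.160 mcg/mL.
Cmax,ss = C₀/(1 − f) ≈ 12.160/0.8611 ≈ 14.121 mcg/mL.
One interval later, Cmin,ss = Cmax,ss·e^(−kτ) ≈ 14.121 × 0.1389 ≈ 1.961 mcg/mL.
Trough 2.0 mcg/mL vs MEC 1 mcg/mL: adequate.

2.0 mcg/mL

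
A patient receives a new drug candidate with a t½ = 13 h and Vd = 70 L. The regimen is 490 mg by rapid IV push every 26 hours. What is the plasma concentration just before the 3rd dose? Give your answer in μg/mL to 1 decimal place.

f = (1/2)^(τ/t½) = (1/2)^(26/13) ≈ 0.2500.
C₀ = D/Vd = 490/70 ≈ 7.000 μg/mL.
Before the 3rd dose, 2 doses have been given. Superposition: Cmin = C₀·(f + f²).
≈ 7.000 × (0.2500 + 0.0625) ≈ 7.000 × 0.3125 ≈ 2.188 μg/mL.

2.2 μg/mL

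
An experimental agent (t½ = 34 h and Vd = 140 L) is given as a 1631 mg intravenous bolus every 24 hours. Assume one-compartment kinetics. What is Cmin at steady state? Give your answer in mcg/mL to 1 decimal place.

Over one 24-h interval, 24/34 ≈ 0.70588 half-lives elapse, leaving f ≈ 0.6131 of each dose.
Accumulation ratio R = 1/(1 − f) ≈ 1/0.3869 ≈ 2.5846.
Single-dose peak C₀ = D/Vd = 1631/140 ≈ 11.650 mcg/mL.
Cmax,ss = C₀/(1 − f) ≈ 11.650/0.3869 ≈ 30.111 mcg/mL.
Steady-state trough Cmin,ss = Cmax,ss·f ≈ 30.111 × 0.6131 ≈ 18.461 mcg/mL.

18.5 mcg/mL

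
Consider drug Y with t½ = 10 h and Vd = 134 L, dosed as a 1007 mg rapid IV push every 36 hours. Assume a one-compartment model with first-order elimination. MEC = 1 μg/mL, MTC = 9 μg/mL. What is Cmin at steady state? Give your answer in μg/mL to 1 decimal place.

0.7 μg/mL

k = ln2/t½ = ln2/10 ≈ 0.069315 h⁻¹; fraction remaining f = e^(−kτ) = e^(−0.069315×36) ≈ 0.0825.
At steady state, accumulation factor R = 1/(1 − e^(−kτ)) ≈ 1.0899.
Single-dose peak C₀ = D/Vd = 1007/134 ≈ 7.515 μg/mL.
Steady-state peak Cmax,ss = C₀·R ≈ 7.515 × 1.0899 ≈ 8.191 μg/mL.
One interval later, Cmin,ss = Cmax,ss·e^(−kτ) ≈ 8.191 × 0.0825 ≈ 0.676 μg/mL.
Trough 0.7 μg/mL vs MEC 1 μg/mL: subtherapeutic.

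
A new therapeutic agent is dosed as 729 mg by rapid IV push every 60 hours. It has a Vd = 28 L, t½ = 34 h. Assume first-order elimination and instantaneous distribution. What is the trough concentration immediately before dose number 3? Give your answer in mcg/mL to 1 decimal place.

9.9 mcg/mL

f = (1/2)^(τ/t½) = (1/2)^(60/34) ≈ 0.2943.
C₀ = D/Vd = 729/28 ≈ 26.036 mcg/mL.
Before the 3rd dose, 2 doses have been given. Superposition: Cmin = C₀·(f + f²).
≈ 26.036 × (0.2943 + 0.0866) ≈ 26.036 × 0.3809 ≈ 9.917 mcg/mL.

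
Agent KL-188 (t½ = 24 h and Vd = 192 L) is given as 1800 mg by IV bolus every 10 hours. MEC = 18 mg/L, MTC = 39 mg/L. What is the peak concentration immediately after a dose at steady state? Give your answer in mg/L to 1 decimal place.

k = ln2/t½ = ln2/24 ≈ 0.028881 h⁻¹; fraction remaining f = e^(−kτ) = e^(−0.028881×10) ≈ 0.7492.
At steady state, accumulation factor R = 1/(1 − e^(−kτ)) ≈ 3.9872.
Single-dose peak C₀ = D/Vd = 1800/192 ≈ 9.375 mg/L.
Steady-state peak Cmax,ss = C₀·R ≈ 9.375 × 3.9872 ≈ 37.380 mg/L.
Peak 37.4 mg/L vs MTC 39 mg/L: below toxic threshold.

37.4 mg/L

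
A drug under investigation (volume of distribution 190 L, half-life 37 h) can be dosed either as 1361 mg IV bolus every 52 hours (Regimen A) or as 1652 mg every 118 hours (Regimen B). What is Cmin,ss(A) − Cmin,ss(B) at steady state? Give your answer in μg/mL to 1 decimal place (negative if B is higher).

3.3 μg/mL

Regimen A: f = (1/2)^(52/37) ≈ 0.3775; Cmin,ss = (1361/190)·f/(1−f) ≈ 4.344 μg/mL.
Regimen B: f = (1/2)^(118/37) ≈ 0.1096; Cmin,ss = (1652/190)·f/(1−f) ≈ 1.070 μg/mL.
Difference ≈ 4.344 − 1.070 ≈ 3.274 μg/mL.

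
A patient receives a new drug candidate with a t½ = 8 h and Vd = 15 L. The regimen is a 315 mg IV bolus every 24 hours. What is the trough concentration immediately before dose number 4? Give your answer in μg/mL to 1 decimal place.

3.0 μg/mL

f = (1/2)^(τ/t½) = (1/2)^(24/8) ≈ 0.1250.
C₀ = D/Vd = 315/15 ≈ 21.000 μg/mL.
Before the 4th dose, 3 doses have been given. Superposition: Cmin = C₀·(f + f² + … + f^3).
≈ 21.000 × (0.1250 + 0.0156 + 0.0020) ≈ 21.000 × 0.1426 ≈ 2.995 μg/mL.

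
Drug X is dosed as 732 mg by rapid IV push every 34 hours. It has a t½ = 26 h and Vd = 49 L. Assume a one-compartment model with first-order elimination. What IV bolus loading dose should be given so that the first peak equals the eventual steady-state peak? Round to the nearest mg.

1228 mg

f = (1/2)^(34/26) ≈ 0.403967; accumulation ratio R = 1/(1−f) ≈ 1.67776.
Loading dose to hit Cmax,ss on first dose: D_load = D_maint·R ≈ 732 × 1.67776 ≈ 1228.12 mg.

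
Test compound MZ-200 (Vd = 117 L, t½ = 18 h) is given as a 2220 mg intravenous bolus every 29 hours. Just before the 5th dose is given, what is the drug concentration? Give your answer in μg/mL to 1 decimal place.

f = (1/2)^(τ/t½) = (1/2)^(29/18) ≈ 0.3273.
C₀ = D/Vd = 2220/117 ≈ 18.974 μg/mL.
Before the 5th dose, 4 doses have been given. Superposition: Cmin = C₀·(f + f² + … + f^4).
≈ 18.974 × (0.3273 + 0.1071 + 0.0351 + 0.0115) ≈ 18.974 × 0.4810 ≈ 9.126 μg/mL.

9.1 μg/mL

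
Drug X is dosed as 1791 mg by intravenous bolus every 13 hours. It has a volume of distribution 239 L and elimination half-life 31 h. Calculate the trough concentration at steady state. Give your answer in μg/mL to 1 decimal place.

22.2 μg/mL

k = ln2/t½ = ln2/31 ≈ 0.022360 h⁻¹; fraction remaining f = e^(−kτ) = e^(−0.022360×13) ≈ 0.7478.
At steady state, accumulation factor R = 1/(1 − e^(−kτ)) ≈ 3.9651.
Single-dose peak C₀ = D/Vd = 1791/239 ≈ 7.494 μg/mL.
Steady-state peak Cmax,ss = C₀·R ≈ 7.494 × 3.9651 ≈ 29.714 μg/mL.
Steady-state trough Cmin,ss = Cmax,ss·f ≈ 29.714 × 0.7478 ≈ 22.220 μg/mL.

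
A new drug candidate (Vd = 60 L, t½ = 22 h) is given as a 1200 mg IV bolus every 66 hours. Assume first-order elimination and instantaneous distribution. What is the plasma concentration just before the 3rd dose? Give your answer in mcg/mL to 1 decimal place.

f = (1/2)^(τ/t½) = (1/2)^(66/22) ≈ 0.1250.
C₀ = D/Vd = 1200/60 ≈ 20.000 mcg/mL.
Before the 3rd dose, 2 doses have been given. Superposition: Cmin = C₀·(f + f²).
≈ 20.000 × (0.1250 + 0.0156) ≈ 20.000 × 0.1406 ≈ 2.812 mcg/mL.

2.8 mcg/mL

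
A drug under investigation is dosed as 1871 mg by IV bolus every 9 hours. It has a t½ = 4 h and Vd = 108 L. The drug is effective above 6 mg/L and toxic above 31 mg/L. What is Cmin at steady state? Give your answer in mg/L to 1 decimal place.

τ/t½ = 9/4 ≈ 2.25, so fraction remaining f = (1/2)^(9/4) ≈ 0.2102.
Accumulation ratio R = 1/(1 − f) ≈ 1/0.7898 ≈ 1.2661.
Each bolus raises the concentration by D/Vd = 1871/108 ≈ 17.324 mg/L.
Steady-state peak Cmax,ss = C₀·R ≈ 17.324 × 1.2661 ≈ 21.934 mg/L.
One interval later, Cmin,ss = Cmax,ss·e^(−kτ) ≈ 21.934 × 0.2102 ≈ 4.611 mg/L.
Trough 4.6 mg/L vs MEC 6 mg/L: subtherapeutic.

4.6 mg/L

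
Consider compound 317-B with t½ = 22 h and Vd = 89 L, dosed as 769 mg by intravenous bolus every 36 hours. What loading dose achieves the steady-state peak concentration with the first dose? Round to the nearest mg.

1134 mg

f = (1/2)^(36/22) ≈ 0.321666; accumulation ratio R = 1/(1−f) ≈ 1.47420.
Loading dose to hit Cmax,ss on first dose: D_load = D_maint·R ≈ 769 × 1.47420 ≈ 1133.66 mg.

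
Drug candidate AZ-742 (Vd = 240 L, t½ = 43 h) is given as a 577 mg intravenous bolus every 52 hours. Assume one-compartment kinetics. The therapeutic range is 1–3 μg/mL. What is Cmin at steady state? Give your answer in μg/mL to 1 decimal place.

k = ln2/t½ = ln2/43 ≈ 0.016120 h⁻¹; fraction remaining f = e^(−kτ) = e^(−0.016120×52) ≈ 0.4325.
At steady state, accumulation factor R = 1/(1 − e^(−kτ)) ≈ 1.7621.
Each bolus raises the concentration by D/Vd = 577/240 ≈ 2.404 μg/mL.
Steady-state peak Cmax,ss = C₀·R ≈ 2.404 × 1.7621 ≈ 4.236 μg/mL.
Steady-state trough Cmin,ss = Cmax,ss·f ≈ 4.236 × 0.4325 ≈ 1.832 μg/mL.
Trough 1.8 μg/mL vs MEC 1 μg/mL: adequate.

1.8 μg/mL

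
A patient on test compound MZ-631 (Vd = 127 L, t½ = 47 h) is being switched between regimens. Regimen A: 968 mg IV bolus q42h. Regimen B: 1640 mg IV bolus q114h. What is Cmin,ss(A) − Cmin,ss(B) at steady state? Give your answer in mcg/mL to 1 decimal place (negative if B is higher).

5.9 mcg/mL

Regimen A: f = (1/2)^(42/47) ≈ 0.5383; Cmin,ss = (968/127)·f/(1−f) ≈ 8.887 mcg/mL.
Regimen B: f = (1/2)^(114/47) ≈ 0.1861; Cmin,ss = (1640/127)·f/(1−f) ≈ 2.953 mcg/mL.
Difference ≈ 8.887 − 2.953 ≈ 5.934 mcg/mL.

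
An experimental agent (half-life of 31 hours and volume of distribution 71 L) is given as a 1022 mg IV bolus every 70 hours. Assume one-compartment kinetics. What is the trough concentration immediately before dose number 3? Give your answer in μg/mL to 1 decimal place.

f = (1/2)^(τ/t½) = (1/2)^(70/31) ≈ 0.2091.
C₀ = D/Vd = 1022/71 ≈ 14.394 μg/mL.
Before the 3rd dose, 2 doses have been given. Superposition: Cmin = C₀·(f + f²).
≈ 14.394 × (0.2091 + 0.0437) ≈ 14.394 × 0.2528 ≈ 3.639 μg/mL.

3.6 μg/mL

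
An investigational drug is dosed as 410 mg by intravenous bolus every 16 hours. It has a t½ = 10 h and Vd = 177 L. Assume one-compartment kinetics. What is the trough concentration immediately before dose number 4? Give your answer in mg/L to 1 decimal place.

f = (1/2)^(τ/t½) = (1/2)^(16/10) ≈ 0.3299.
C₀ = D/Vd = 410/177 ≈ 2.316 mg/L.
Before the 4th dose, 3 doses have been given. Superposition: Cmin = C₀·(f + f² + … + f^3).
≈ 2.316 × (0.3299 + 0.1088 + 0.0359) ≈ 2.316 × 0.4746 ≈ 1.099 mg/L.

1.1 mg/L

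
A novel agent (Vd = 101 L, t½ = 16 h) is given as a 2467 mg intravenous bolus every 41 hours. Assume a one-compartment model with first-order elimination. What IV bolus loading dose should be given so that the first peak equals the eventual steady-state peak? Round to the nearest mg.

f = (1/2)^(41/16) ≈ 0.169282; accumulation ratio R = 1/(1−f) ≈ 1.20378.
Loading dose to hit Cmax,ss on first dose: D_load = D_maint·R ≈ 2467 × 1.20378 ≈ 2969.73 mg.

2970 mg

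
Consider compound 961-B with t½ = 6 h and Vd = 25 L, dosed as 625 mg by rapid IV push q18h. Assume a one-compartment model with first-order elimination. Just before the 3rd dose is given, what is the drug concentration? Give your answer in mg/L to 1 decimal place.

3.5 mg/L

f = (1/2)^(τ/t½) = (1/2)^(18/6) ≈ 0.1250.
C₀ = D/Vd = 625/25 ≈ 25.000 mg/L.
Before the 3rd dose, 2 doses have been given. Superposition: Cmin = C₀·(f + f²).
≈ 25.000 × (0.1250 + 0.0156) ≈ 25.000 × 0.1406 ≈ 3.515 mg/L.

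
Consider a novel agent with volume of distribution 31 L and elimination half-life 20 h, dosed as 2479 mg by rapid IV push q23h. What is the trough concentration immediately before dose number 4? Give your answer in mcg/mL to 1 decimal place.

f = (1/2)^(τ/t½) = (1/2)^(23/20) ≈ 0.4506.
C₀ = D/Vd = 2479/31 ≈ 79.968 mcg/mL.
Before the 4th dose, 3 doses have been given. Superposition: Cmin = C₀·(f + f² + … + f^3).
≈ 79.968 × (0.4506 + 0.2030 + 0.0915) ≈ 79.968 × 0.7451 ≈ 59.584 mcg/mL.

59.6 mcg/mL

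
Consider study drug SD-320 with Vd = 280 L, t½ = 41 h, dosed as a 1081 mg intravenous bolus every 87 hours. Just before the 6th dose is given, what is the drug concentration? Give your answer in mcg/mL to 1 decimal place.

f = (1/2)^(τ/t½) = (1/2)^(87/41) ≈ 0.2297.
C₀ = D/Vd = 1081/280 ≈ 3.861 mcg/mL.
Before the 6th dose, 5 doses have been given. Superposition: Cmin = C₀·(f + f² + … + f^5).
≈ 3.861 × (0.2297 + 0.0528 + 0.0121 + 0.0028 + 0.0006) ≈ 3.861 × 0.2980 ≈ 1.151 mcg/mL.

1.2 mcg/mL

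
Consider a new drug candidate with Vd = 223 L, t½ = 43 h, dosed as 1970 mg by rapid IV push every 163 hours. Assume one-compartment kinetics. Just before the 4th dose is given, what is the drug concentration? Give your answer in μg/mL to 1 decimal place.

f = (1/2)^(τ/t½) = (1/2)^(163/43) ≈ 0.0723.
C₀ = D/Vd = 1970/223 ≈ 8.834 μg/mL.
Before the 4th dose, 3 doses have been given. Superposition: Cmin = C₀·(f + f² + … + f^3).
≈ 8.834 × (0.0723 + 0.0052 + 0.0004) ≈ 8.834 × 0.0779 ≈ 0.688 μg/mL.

0.7 μg/mL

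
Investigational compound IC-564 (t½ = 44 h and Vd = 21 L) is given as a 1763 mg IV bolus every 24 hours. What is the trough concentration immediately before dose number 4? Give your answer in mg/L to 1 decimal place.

f = (1/2)^(τ/t½) = (1/2)^(24/44) ≈ 0.6852.
C₀ = D/Vd = 1763/21 ≈ 83.952 mg/L.
Before the 4th dose, 3 doses have been given. Superposition: Cmin = C₀·(f + f² + … + f^3).
≈ 83.952 × (0.6852 + 0.4695 + 0.3217) ≈ 83.952 × 1.4764 ≈ 123.947 mg/L.

123.9 mg/L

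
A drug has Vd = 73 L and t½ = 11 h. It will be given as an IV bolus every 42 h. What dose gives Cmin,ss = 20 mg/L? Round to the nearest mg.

τ/t½ = 42/11 ≈ 3.8182, so f = (1/2)^(42/11) ≈ 0.070895.
Cmin,ss = (D/Vd)·f/(1−f), so D = Cmin,ss·Vd·(1−f)/f.
D = 20 × 73 × (1−f)/f ≈ 20 × 73 × 13.10537 ≈ 19133.84 mg.

19134 mg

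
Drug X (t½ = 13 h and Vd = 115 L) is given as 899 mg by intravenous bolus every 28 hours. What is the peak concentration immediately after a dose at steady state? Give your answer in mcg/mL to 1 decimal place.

Over one 28-h interval, 28/13 ≈ 2.1538 half-lives elapse, leaving f ≈ 0.2247 of each dose.
Accumulation ratio R = 1/(1 − f) ≈ 1/0.7753 ≈ 1.2898.
Single-dose peak C₀ = D/Vd = 899/115 ≈ 7.817 mcg/mL.
Steady-state peak Cmax,ss = C₀·R ≈ 7.817 × 1.2898 ≈ 10.082 mcg/mL.

10.1 mcg/mL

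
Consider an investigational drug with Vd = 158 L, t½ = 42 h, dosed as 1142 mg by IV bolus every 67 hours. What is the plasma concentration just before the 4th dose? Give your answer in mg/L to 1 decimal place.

3.4 mg/L

f = (1/2)^(τ/t½) = (1/2)^(67/42) ≈ 0.3310.
C₀ = D/Vd = 1142/158 ≈ 7.228 mg/L.
Before the 4th dose, 3 doses have been given. Superposition: Cmin = C₀·(f + f² + … + f^3).
≈ 7.228 × (0.3310 + 0.1096 + 0.0363) ≈ 7.228 × 0.4769 ≈ 3.447 mg/L.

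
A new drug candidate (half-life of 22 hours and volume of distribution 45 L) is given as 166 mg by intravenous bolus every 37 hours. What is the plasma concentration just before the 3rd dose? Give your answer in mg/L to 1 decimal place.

1.5 mg/L

f = (1/2)^(τ/t½) = (1/2)^(37/22) ≈ 0.3117.
C₀ = D/Vd = 166/45 ≈ 3.689 mg/L.
Before the 3rd dose, 2 doses have been given. Superposition: Cmin = C₀·(f + f²).
≈ 3.689 × (0.3117 + 0.0972) ≈ 3.689 × 0.4089 ≈ 1.508 mg/L.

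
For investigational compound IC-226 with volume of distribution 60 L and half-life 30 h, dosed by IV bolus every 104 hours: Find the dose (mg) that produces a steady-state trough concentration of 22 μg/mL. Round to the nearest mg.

13273 mg

τ/t½ = 104/30 ≈ 3.4667, so f = (1/2)^(104/30) ≈ 0.090454.
Cmin,ss = (D/Vd)·f/(1−f), so D = Cmin,ss·Vd·(1−f)/f.
D = 22 × 60 × (1−f)/f ≈ 22 × 60 × 10.05534 ≈ 13273.05 mg.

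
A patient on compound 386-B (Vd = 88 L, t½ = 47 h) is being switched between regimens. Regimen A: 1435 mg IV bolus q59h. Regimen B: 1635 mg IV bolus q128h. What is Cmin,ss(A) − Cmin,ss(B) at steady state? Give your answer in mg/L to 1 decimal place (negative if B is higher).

8.4 mg/L

Regimen A: f = (1/2)^(59/47) ≈ 0.4189; Cmin,ss = (1435/88)·f/(1−f) ≈ 11.755 mg/L.
Regimen B: f = (1/2)^(128/47) ≈ 0.1514; Cmin,ss = (1635/88)·f/(1−f) ≈ 3.315 mg/L.
Difference ≈ 11.755 − 3.315 ≈ 8.440 mg/L.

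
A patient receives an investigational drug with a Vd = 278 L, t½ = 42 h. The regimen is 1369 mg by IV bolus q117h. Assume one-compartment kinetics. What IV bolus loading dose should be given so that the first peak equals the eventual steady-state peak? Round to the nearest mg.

1601 mg

f = (1/2)^(117/42) ≈ 0.145016; accumulation ratio R = 1/(1−f) ≈ 1.16961.
Loading dose to hit Cmax,ss on first dose: D_load = D_maint·R ≈ 1369 × 1.16961 ≈ 1601.20 mg.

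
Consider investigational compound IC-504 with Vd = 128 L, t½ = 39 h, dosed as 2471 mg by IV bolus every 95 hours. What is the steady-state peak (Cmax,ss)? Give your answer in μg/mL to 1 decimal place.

23.7 μg/mL

Over one 95-h interval, 95/39 ≈ 2.4359 half-lives elapse, leaving f ≈ 0.1848 of each dose.
At steady state, accumulation factor R = 1/(1 − e^(−kτ)) ≈ 1.2267.
Each bolus raises the concentration by D/Vd = 2471/128 ≈ 19.305 μg/mL.
Steady-state peak Cmax,ss = C₀·R ≈ 19.305 × 1.2267 ≈ 23.681 μg/mL.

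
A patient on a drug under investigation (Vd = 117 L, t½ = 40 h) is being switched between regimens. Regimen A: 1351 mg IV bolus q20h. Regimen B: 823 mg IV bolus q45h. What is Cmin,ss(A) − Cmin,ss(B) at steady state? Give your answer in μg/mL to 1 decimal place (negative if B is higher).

21.9 μg/mL

Regimen A: f = (1/2)^(20/40) ≈ 0.7071; Cmin,ss = (1351/117)·f/(1−f) ≈ 27.876 μg/mL.
Regimen B: f = (1/2)^(45/40) ≈ 0.4585; Cmin,ss = (823/117)·f/(1−f) ≈ 5.956 μg/mL.
Difference ≈ 27.876 − 5.956 ≈ 21.920 μg/mL.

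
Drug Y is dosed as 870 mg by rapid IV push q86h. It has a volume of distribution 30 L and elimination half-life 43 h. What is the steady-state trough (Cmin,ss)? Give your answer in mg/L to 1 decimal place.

9.7 mg/L

The dosing interval is 2 half-lives, so f = 2^(−2) = 0.25.
At steady state, R = 1/(1 − 0.25) = 4/3.
Single-dose peak C₀ = D/Vd = 870/30 = 29 mg/L.
Steady-state peak Cmax,ss = C₀·R = 29 × 4/3 ≈ 38.667 mg/L.
Steady-state trough Cmin,ss = Cmax,ss·f ≈ 38.667 × 0.25 ≈ 9.667 mg/L.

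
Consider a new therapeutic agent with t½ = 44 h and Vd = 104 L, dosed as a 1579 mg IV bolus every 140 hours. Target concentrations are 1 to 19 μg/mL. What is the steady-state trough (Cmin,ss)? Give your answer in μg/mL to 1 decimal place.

k = ln2/t½ = ln2/44 ≈ 0.015753 h⁻¹; fraction remaining f = e^(−kτ) = e^(−0.015753×140) ≈ 0.1102.
Single-dose peak C₀ = D/Vd = 1579/104 ≈ 15.183 μg/mL.
Steady-state trough Cmin,ss = C₀·f/(1−f) ≈ 15.183 × 0.1102/0.8898 ≈ 1.880 μg/mL.
Trough 1.9 μg/mL vs MEC 1 μg/mL: adequate.

1.9 μg/mL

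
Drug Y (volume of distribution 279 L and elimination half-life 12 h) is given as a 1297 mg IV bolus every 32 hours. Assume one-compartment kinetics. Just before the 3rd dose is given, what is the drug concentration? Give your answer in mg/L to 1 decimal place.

f = (1/2)^(τ/t½) = (1/2)^(32/12) ≈ 0.1575.
C₀ = D/Vd = 1297/279 ≈ 4.649 mg/L.
Before the 3rd dose, 2 doses have been given. Superposition: Cmin = C₀·(f + f²).
≈ 4.649 × (0.1575 + 0.0248) ≈ 4.649 × 0.1823 ≈ 0.848 mg/L.

0.8 mg/L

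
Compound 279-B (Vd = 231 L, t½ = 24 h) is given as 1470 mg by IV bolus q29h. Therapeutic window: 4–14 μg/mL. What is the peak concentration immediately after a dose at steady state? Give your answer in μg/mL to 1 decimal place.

k = ln2/t½ = ln2/24 ≈ 0.028881 h⁻¹; fraction remaining f = e^(−kτ) = e^(−0.028881×29) ≈ 0.4328.
At steady state, accumulation factor R = 1/(1 − e^(−kτ)) ≈ 1.7630.
Single-dose peak C₀ = D/Vd = 1470/231 ≈ 6.364 μg/mL.
Steady-state peak Cmax,ss = C₀·R ≈ 6.364 × 1.7630 ≈ 11.220 μg/mL.
Peak 11.2 μg/mL vs MTC 14 μg/mL: below toxic threshold.

11.2 μg/mL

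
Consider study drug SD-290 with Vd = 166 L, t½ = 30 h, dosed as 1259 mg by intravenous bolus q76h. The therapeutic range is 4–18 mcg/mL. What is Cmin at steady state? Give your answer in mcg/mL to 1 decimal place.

1.6 mcg/mL

Over one 76-h interval, 76/30 ≈ 2.5333 half-lives elapse, leaving f ≈ 0.1727 of each dose.
Single-dose peak C₀ = D/Vd = 1259/166 ≈ 7.584 mcg/mL.
Steady-state trough Cmin,ss = C₀·f/(1−f) ≈ 7.584 × 0.1727/0.8273 ≈ 1.583 mcg/mL.
Trough 1.6 mcg/mL vs MEC 4 mcg/mL: subtherapeutic.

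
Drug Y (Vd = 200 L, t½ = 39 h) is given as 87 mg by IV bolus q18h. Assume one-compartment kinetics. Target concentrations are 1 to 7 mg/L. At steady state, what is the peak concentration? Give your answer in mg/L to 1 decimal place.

k = ln2/t½ = ln2/39 ≈ 0.017773 h⁻¹; fraction remaining f = e^(−kτ) = e^(−0.017773×18) ≈ 0.7262.
Accumulation ratio R = 1/(1 − f) ≈ 1/0.2738 ≈ 3.6523.
Single-dose peak C₀ = D/Vd = 87/200 ≈ 0.435 mg/L.
Steady-state peak Cmax,ss = C₀·R ≈ 0.435 × 3.6523 ≈ 1.589 mg/L.
Peak 1.6 mg/L vs MTC 7 mg/L: below toxic threshold.

1.6 mg/L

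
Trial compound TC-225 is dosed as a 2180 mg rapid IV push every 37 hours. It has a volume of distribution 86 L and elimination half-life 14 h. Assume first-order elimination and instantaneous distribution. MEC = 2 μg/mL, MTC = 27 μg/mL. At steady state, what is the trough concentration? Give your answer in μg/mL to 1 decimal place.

Over one 37-h interval, 37/14 ≈ 2.6429 half-lives elapse, leaving f ≈ 0.1601 of each dose.
Single-dose peak C₀ = D/Vd = 2180/86 ≈ 25.349 μg/mL.
Steady-state trough Cmin,ss = C₀·f/(1−f) ≈ 25.349 × 0.1601/0.8399 ≈ 4.832 μg/mL.
Trough 4.8 μg/mL vs MEC 2 μg/mL: adequate.

4.8 μg/mL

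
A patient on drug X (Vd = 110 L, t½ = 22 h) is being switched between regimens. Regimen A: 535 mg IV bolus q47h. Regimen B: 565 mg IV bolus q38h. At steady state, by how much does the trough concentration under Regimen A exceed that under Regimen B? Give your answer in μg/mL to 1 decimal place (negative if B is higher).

Regimen A: f = (1/2)^(47/22) ≈ 0.2275; Cmin,ss = (535/110)·f/(1−f) ≈ 1.432 μg/mL.
Regimen B: f = (1/2)^(38/22) ≈ 0.3020; Cmin,ss = (565/110)·f/(1−f) ≈ 2.222 μg/mL.
Difference ≈ 1.432 − 2.222 ≈ -0.790 μg/mL.

-0.8 μg/mL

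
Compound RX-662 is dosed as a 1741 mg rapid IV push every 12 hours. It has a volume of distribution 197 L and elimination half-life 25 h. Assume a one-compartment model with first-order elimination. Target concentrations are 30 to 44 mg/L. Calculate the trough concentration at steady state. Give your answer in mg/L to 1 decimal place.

Over one 12-h interval, 12/25 ≈ 0.48 half-lives elapse, leaving f ≈ 0.7170 of each dose.
Each bolus raises the concentration by D/Vd = 1741/197 ≈ 8.838 mg/L.
Steady-state trough Cmin,ss = C₀·f/(1−f) ≈ 8.838 × 0.7170/0.2830 ≈ 22.392 mg/L.
Trough 22.4 mg/L vs MEC 30 mg/L: subtherapeutic.

22.4 mg/L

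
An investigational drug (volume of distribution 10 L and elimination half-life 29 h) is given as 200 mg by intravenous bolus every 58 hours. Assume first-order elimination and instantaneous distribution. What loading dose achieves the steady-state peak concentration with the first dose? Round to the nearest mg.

267 mg

f = (1/2)^(58/29) ≈ 0.250000; accumulation ratio R = 1/(1−f) ≈ 1.33333.
Loading dose to hit Cmax,ss on first dose: D_load = D_maint·R ≈ 200 × 1.33333 ≈ 266.67 mg.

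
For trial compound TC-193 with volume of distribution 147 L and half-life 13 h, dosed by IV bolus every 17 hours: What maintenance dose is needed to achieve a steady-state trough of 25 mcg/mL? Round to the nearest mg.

τ/t½ = 17/13 ≈ 1.3077, so f = (1/2)^(17/13) ≈ 0.403967.
Cmin,ss = (D/Vd)·f/(1−f), so D = Cmin,ss·Vd·(1−f)/f.
D = 25 × 147 × (1−f)/f ≈ 25 × 147 × 1.47545 ≈ 5422.28 mg.

5422 mg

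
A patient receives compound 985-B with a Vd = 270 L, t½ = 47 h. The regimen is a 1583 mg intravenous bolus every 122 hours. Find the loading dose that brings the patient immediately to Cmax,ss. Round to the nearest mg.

1897 mg

f = (1/2)^(122/47) ≈ 0.165426; accumulation ratio R = 1/(1−f) ≈ 1.19822.
Loading dose to hit Cmax,ss on first dose: D_load = D_maint·R ≈ 1583 × 1.19822 ≈ 1896.78 mg.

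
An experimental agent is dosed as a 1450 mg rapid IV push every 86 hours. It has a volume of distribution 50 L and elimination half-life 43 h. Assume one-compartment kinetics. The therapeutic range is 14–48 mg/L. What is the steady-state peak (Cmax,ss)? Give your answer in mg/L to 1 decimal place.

τ = 86 h = 2 half-lives, so f = (1/2)^2 = 0.25.
Accumulation ratio R = 1/(1 − f) = 1/0.75 = 4/3.
Single-dose peak C₀ = D/Vd = 1450/50 = 29 mg/L.
Steady-state peak Cmax,ss = C₀·R = 29 × 4/3 ≈ 38.667 mg/L.
Peak 38.7 mg/L vs MTC 48 mg/L: below toxic threshold.

38.7 mg/L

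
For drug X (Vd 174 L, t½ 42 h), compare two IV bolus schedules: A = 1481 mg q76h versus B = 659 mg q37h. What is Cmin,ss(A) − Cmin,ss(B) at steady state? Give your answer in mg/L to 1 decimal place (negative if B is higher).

Regimen A: f = (1/2)^(76/42) ≈ 0.2853; Cmin,ss = (1481/174)·f/(1−f) ≈ 3.398 mg/L.
Regimen B: f = (1/2)^(37/42) ≈ 0.5430; Cmin,ss = (659/174)·f/(1−f) ≈ 4.500 mg/L.
Difference ≈ 3.398 − 4.500 ≈ -1.102 mg/L.

-1.1 mg/L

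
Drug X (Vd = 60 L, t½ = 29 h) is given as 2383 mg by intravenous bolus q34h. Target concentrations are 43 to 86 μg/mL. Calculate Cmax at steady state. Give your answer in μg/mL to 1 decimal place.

71.4 μg/mL

k = ln2/t½ = ln2/29 ≈ 0.023902 h⁻¹; fraction remaining f = e^(−kτ) = e^(−0.023902×34) ≈ 0.4437.
Accumulation ratio R = 1/(1 − f) ≈ 1/0.5563 ≈ 1.7976.
Each bolus raises the concentration by D/Vd = 2383/60 ≈ 39.717 μg/mL.
Steady-state peak Cmax,ss = C₀·R ≈ 39.717 × 1.7976 ≈ 71.395 μg/mL.
Peak 71.4 μg/mL vs MTC 86 μg/mL: below toxic threshold.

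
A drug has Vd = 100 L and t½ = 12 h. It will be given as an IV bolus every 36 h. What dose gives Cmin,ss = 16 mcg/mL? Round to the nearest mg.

11200 mg

τ/t½ = 36/12 ≈ 3, so f = (1/2)^(36/12) ≈ 0.125000.
Cmin,ss = (D/Vd)·f/(1−f), so D = Cmin,ss·Vd·(1−f)/f.
D = 16 × 100 × (1−f)/f ≈ 16 × 100 × 7.00000 ≈ 11200.00 mg.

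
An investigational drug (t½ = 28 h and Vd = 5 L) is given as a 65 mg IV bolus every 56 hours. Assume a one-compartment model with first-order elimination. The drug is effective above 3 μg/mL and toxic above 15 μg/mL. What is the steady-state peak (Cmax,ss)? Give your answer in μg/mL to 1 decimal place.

The dosing interval is 2 half-lives, so f = 2^(−2) = 0.25.
Accumulation ratio R = 1/(1 − f) = 1/0.75 = 4/3.
Single-dose peak C₀ = D/Vd = 65/5 = 13 μg/mL.
Steady-state peak Cmax,ss = C₀·R = 13 × 4/3 ≈ 17.333 μg/mL.
Peak 17.3 μg/mL vs MTC 15 μg/mL: exceeds toxic threshold.

17.3 μg/mL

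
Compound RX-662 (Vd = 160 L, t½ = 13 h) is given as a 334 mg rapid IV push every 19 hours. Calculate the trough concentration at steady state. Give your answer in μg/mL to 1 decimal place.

1.2 μg/mL

k = ln2/t½ = ln2/13 ≈ 0.053319 h⁻¹; fraction remaining f = e^(−kτ) = e^(−0.053319×19) ≈ 0.3631.
Accumulation ratio R = 1/(1 − f) ≈ 1/0.6369 ≈ 1.5701.
Single-dose peak C₀ = D/Vd = 334/160 ≈ 2.087 μg/mL.
Steady-state peak Cmax,ss = C₀·R ≈ 2.087 × 1.5701 ≈ 3.277 μg/mL.
Steady-state trough Cmin,ss = Cmax,ss·f ≈ 3.277 × 0.3631 ≈ 1.190 μg/mL.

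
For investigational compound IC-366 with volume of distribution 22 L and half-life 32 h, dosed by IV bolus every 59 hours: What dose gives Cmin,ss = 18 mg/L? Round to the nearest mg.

1025 mg

τ/t½ = 59/32 ≈ 1.8438, so f = (1/2)^(59/32) ≈ 0.278597.
Cmin,ss = (D/Vd)·f/(1−f), so D = Cmin,ss·Vd·(1−f)/f.
D = 18 × 22 × (1−f)/f ≈ 18 × 22 × 2.58941 ≈ 1025.41 mg.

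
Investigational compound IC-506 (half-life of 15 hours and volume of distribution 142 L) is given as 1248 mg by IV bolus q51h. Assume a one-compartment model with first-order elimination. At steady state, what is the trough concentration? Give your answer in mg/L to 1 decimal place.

k = ln2/t½ = ln2/15 ≈ 0.046210 h⁻¹; fraction remaining f = e^(−kτ) = e^(−0.046210×51) ≈ 0.0947.
At steady state, accumulation factor R = 1/(1 − e^(−kτ)) ≈ 1.1046.
Single-dose peak C₀ = D/Vd = 1248/142 ≈ 8.789 mg/L.
Steady-state peak Cmax,ss = C₀·R ≈ 8.789 × 1.1046 ≈ 9.708 mg/L.
One interval later, Cmin,ss = Cmax,ss·e^(−kτ) ≈ 9.708 × 0.0947 ≈ 0.919 mg/L.

0.9 mg/L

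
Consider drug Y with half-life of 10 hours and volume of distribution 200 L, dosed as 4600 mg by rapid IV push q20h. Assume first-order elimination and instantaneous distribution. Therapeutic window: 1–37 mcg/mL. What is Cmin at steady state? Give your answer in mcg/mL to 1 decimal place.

The dosing interval is 2 half-lives, so f = 2^(−2) = 0.25.
Accumulation ratio R = 1/(1 − f) = 1/0.75 = 4/3.
Single-dose peak C₀ = D/Vd = 4600/200 = 23 mcg/mL.
Steady-state peak Cmax,ss = C₀·R = 23 × 4/3 ≈ 30.667 mcg/mL.
Steady-state trough Cmin,ss = Cmax,ss·f ≈ 30.667 × 0.25 ≈ 7.667 mcg/mL.
Trough 7.7 mcg/mL vs MEC 1 mcg/mL: adequate.

7.7 mcg/mL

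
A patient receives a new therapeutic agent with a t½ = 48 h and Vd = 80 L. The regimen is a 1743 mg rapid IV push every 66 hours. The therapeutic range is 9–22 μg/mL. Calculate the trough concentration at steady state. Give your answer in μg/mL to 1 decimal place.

13.7 μg/mL

Over one 66-h interval, 66/48 ≈ 1.375 half-lives elapse, leaving f ≈ 0.3856 of each dose.
Accumulation ratio R = 1/(1 − f) ≈ 1/0.6144 ≈ 1.6276.
Single-dose peak C₀ = D/Vd = 1743/80 ≈ 21.788 μg/mL.
Cmax,ss = C₀/(1 − f) ≈ 21.788/0.6144 ≈ 35.462 μg/mL.
One interval later, Cmin,ss = Cmax,ss·e^(−kτ) ≈ 35.462 × 0.3856 ≈ 13.674 μg/mL.
Trough 13.7 μg/mL vs MEC 9 μg/mL: adequate.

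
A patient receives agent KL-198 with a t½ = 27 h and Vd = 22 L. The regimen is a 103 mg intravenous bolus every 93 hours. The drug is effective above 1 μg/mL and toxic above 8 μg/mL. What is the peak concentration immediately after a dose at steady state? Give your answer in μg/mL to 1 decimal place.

5.2 μg/mL

k = ln2/t½ = ln2/27 ≈ 0.025672 h⁻¹; fraction remaining f = e^(−kτ) = e^(−0.025672×93) ≈ 0.0919.
Accumulation ratio R = 1/(1 − f) ≈ 1/0.9081 ≈ 1.1012.
Each bolus raises the concentration by D/Vd = 103/22 ≈ 4.682 μg/mL.
Steady-state peak Cmax,ss = C₀·R ≈ 4.682 × 1.1012 ≈ 5.156 μg/mL.
Peak 5.2 μg/mL vs MTC 8 μg/mL: below toxic threshold.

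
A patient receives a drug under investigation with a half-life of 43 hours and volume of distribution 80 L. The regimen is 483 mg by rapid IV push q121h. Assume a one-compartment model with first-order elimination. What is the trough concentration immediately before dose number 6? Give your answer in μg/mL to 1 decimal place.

f = (1/2)^(τ/t½) = (1/2)^(121/43) ≈ 0.1422.
C₀ = D/Vd = 483/80 ≈ 6.037 μg/mL.
Before the 6th dose, 5 doses have been given. Superposition: Cmin = C₀·(f + f² + … + f^5).
≈ 6.037 × (0.1422 + 0.0202 + 0.0029 + 0.0004 + 0.0001) ≈ 6.037 × 0.1658 ≈ 1.001 μg/mL.

1.0 μg/mL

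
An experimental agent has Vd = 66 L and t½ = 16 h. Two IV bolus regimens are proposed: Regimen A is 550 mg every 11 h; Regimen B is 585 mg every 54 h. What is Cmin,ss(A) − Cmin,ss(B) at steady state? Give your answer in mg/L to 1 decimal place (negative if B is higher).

12.7 mg/L

Regimen A: f = (1/2)^(11/16) ≈ 0.6209; Cmin,ss = (550/66)·f/(1−f) ≈ 13.649 mg/L.
Regimen B: f = (1/2)^(54/16) ≈ 0.0964; Cmin,ss = (585/66)·f/(1−f) ≈ 0.946 mg/L.
Difference ≈ 13.649 − 0.946 ≈ 12.703 mg/L.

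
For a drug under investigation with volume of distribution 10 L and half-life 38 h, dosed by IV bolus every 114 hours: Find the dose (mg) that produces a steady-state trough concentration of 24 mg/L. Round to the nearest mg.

1680 mg

τ/t½ = 114/38 ≈ 3, so f = (1/2)^(114/38) ≈ 0.125000.
Cmin,ss = (D/Vd)·f/(1−f), so D = Cmin,ss·Vd·(1−f)/f.
D = 24 × 10 × (1−f)/f ≈ 24 × 10 × 7.00000 ≈ 1680.00 mg.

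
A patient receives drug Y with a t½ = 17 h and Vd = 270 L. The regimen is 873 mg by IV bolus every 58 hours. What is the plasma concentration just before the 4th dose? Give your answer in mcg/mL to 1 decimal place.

0.3 mcg/mL

f = (1/2)^(τ/t½) = (1/2)^(58/17) ≈ 0.0940.
C₀ = D/Vd = 873/270 ≈ 3.233 mcg/mL.
Before the 4th dose, 3 doses have been given. Superposition: Cmin = C₀·(f + f² + … + f^3).
≈ 3.233 × (0.0940 + 0.0088 + 0.0008) ≈ 3.233 × 0.1036 ≈ 0.335 mcg/mL.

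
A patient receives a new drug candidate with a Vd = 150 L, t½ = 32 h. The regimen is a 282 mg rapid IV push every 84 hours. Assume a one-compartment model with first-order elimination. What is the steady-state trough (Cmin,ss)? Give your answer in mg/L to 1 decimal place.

k = ln2/t½ = ln2/32 ≈ 0.021661 h⁻¹; fraction remaining f = e^(−kτ) = e^(−0.021661×84) ≈ 0.1621.
At steady state, accumulation factor R = 1/(1 − e^(−kτ)) ≈ 1.1935.
Each bolus raises the concentration by D/Vd = 282/150 ≈ 1.880 mg/L.
Cmax,ss = C₀/(1 − f) ≈ 1.880/0.8379 ≈ 2.244 mg/L.
Steady-state trough Cmin,ss = Cmax,ss·f ≈ 2.244 × 0.1621 ≈ 0.364 mg/L.

0.4 mg/L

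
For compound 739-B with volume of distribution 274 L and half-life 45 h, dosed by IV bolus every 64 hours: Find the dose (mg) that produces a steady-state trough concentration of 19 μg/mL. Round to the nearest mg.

τ/t½ = 64/45 ≈ 1.4222, so f = (1/2)^(64/45) ≈ 0.373137.
Cmin,ss = (D/Vd)·f/(1−f), so D = Cmin,ss·Vd·(1−f)/f.
D = 19 × 274 × (1−f)/f ≈ 19 × 274 × 1.67998 ≈ 8745.98 mg.

8746 mg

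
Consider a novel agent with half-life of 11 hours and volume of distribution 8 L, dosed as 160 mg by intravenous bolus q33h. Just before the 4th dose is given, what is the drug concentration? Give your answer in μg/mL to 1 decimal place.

2.9 μg/mL

f = (1/2)^(τ/t½) = (1/2)^(33/11) ≈ 0.1250.
C₀ = D/Vd = 160/8 ≈ 20.000 μg/mL.
Before the 4th dose, 3 doses have been given. Superposition: Cmin = C₀·(f + f² + … + f^3).
≈ 20.000 × (0.1250 + 0.0156 + 0.0020) ≈ 20.000 × 0.1426 ≈ 2.852 μg/mL.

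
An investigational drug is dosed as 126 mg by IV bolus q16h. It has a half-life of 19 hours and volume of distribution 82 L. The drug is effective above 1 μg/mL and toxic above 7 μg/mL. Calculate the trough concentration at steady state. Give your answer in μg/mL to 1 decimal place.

Over one 16-h interval, 16/19 ≈ 0.84211 half-lives elapse, leaving f ≈ 0.5578 of each dose.
At steady state, accumulation factor R = 1/(1 − e^(−kτ)) ≈ 2.2614.
Single-dose peak C₀ = D/Vd = 126/82 ≈ 1.537 μg/mL.
Cmax,ss = C₀/(1 − f) ≈ 1.537/0.4422 ≈ 3.476 μg/mL.
One interval later, Cmin,ss = Cmax,ss·e^(−kτ) ≈ 3.476 × 0.5578 ≈ 1.939 μg/mL.
Trough 1.9 μg/mL vs MEC 1 μg/mL: adequate.

1.9 μg/mL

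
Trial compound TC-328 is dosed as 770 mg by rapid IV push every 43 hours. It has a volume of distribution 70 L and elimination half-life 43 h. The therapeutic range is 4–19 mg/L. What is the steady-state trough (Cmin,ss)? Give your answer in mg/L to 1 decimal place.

11.0 mg/L

The dosing interval is 1 half-life, so f = 2^(−1) = 0.5.
Accumulation ratio R = 1/(1 − f) = 1/0.5 = 2/1.
Single-dose peak C₀ = D/Vd = 770/70 = 11 mg/L.
Steady-state peak Cmax,ss = C₀·R = 11 × 2/1 ≈ 22.000 mg/L.
Steady-state trough Cmin,ss = Cmax,ss·f ≈ 22.000 × 0.5 ≈ 11.000 mg/L.
Trough 11.0 mg/L vs MEC 4 mg/L: adequate.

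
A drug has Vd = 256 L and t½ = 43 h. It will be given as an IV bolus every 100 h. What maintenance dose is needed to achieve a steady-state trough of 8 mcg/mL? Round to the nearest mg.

8218 mg

τ/t½ = 100/43 ≈ 2.3256, so f = (1/2)^(100/43) ≈ 0.199494.
Cmin,ss = (D/Vd)·f/(1−f), so D = Cmin,ss·Vd·(1−f)/f.
D = 8 × 256 × (1−f)/f ≈ 8 × 256 × 4.01268 ≈ 8217.97 mg.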